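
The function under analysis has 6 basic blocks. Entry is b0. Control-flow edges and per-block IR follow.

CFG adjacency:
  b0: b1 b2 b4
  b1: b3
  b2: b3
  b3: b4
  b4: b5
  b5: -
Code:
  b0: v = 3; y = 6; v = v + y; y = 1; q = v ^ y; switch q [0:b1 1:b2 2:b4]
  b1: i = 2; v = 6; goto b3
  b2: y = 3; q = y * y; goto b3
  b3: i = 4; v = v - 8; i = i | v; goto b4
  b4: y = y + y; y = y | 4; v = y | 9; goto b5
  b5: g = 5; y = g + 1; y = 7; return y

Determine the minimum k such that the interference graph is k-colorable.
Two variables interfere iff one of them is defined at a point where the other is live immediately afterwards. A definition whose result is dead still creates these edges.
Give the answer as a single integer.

Answer: 3

Derivation:
Per-block:
  b0: def={q,v,y} ue=∅
  b1: def={i,v} ue=∅
  b2: def={q,y} ue=∅
  b3: def={i,v} ue={v}
  b4: def={v,y} ue={y}
  b5: def={g,y} ue=∅

Live sets:
  b0 li=∅ lo={v,y}
  b1 li={y} lo={v,y}
  b2 li={v} lo={v,y}
  b3 li={v,y} lo={y}
  b4 li={y} lo=∅
  b5 li=∅ lo=∅

Conflict graph:
  g↔∅
  i↔{v,y}
  q↔{v,y}
  v↔{i,q,y}
  y↔{i,q,v}

Colouring:
  {i,v,y} pairwise interfere (3-clique) ⇒ χ ≥ 3
  3-colouring: R0={g,v}  R1={y}  R2={i,q}
  χ = 3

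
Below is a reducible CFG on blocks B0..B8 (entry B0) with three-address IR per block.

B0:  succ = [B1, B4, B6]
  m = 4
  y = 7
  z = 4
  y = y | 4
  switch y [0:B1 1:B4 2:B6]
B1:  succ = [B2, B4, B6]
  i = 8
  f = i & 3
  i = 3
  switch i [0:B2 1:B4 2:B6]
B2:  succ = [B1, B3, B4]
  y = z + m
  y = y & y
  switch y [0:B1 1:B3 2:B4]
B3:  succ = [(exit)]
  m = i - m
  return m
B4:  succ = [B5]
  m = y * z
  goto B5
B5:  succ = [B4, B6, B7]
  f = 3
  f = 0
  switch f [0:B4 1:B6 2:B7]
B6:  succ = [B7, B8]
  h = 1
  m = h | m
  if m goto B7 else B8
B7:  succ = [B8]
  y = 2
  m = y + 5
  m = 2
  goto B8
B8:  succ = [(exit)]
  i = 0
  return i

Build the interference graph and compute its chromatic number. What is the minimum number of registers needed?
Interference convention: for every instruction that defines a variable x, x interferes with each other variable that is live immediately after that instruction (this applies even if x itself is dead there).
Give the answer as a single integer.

Per-block:
  B0: {m,y,z} / ∅
  B1: {f,i} / ∅
  B2: {y} / {m,z}
  B3: {m} / {i,m}
  B4: {m} / {y,z}
  B5: {f} / ∅
  B6: {h,m} / {m}
  B7: {m,y} / ∅
  B8: {i} / ∅

Liveness:
  live B0: ∅→{m,y,z}
  live B1: {m,y,z}→{i,m,y,z}
  live B2: {i,m,z}→{i,m,y,z}
  live B3: {i,m}→∅
  live B4: {y,z}→{m,y,z}
  live B5: {m,y,z}→{m,y,z}
  live B6: {m}→∅
  live B7: ∅→∅
  live B8: ∅→∅

Conflict graph:
  f — {m,y,z}
  h — {m}
  i — {m,y,z}
  m — {f,h,i,y,z}
  y — {f,i,m,z}
  z — {f,i,m,y}

Chromatic number:
  {f,m,y,z} pairwise interfere (4-clique) ⇒ χ ≥ 4
  assign f→c3 h→c1 i→c3 m→c0 y→c1 z→c2 — no edge inside a register ⇒ χ ≤ 4
  χ = 4

Answer: 4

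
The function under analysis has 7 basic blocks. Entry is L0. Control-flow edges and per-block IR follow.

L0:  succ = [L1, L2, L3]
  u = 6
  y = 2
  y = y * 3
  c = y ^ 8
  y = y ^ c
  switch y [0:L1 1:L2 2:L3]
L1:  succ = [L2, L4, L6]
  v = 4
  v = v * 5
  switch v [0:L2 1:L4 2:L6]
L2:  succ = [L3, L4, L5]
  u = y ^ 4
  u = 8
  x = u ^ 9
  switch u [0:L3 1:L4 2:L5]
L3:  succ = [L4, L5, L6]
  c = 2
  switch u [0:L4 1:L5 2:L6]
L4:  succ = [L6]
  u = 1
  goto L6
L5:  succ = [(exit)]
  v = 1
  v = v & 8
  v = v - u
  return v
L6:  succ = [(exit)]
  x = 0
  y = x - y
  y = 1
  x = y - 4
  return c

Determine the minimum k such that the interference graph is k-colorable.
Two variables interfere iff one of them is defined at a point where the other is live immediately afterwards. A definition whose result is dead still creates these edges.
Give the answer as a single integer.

Answer: 4

Working:
Block summaries:
  L0: {c,u,y} / ∅
  L1: {v} / ∅
  L2: {u,x} / {y}
  L3: {c} / {u}
  L4: {u} / ∅
  L5: {v} / {u}
  L6: {x,y} / {c,y}

Backward fixpoint:
  L0 li=∅ lo={c,u,y}
  L1 li={c,y} lo={c,y}
  L2 li={c,y} lo={c,u,y}
  L3 li={u,y} lo={c,u,y}
  L4 li={c,y} lo={c,y}
  L5 li={u} lo=∅
  L6 li={c,y} lo=∅

Interfere edges:
  c: {u,v,x,y}
  u: {c,v,x,y}
  v: {c,u,y}
  x: {c,u,y}
  y: {c,u,v,x}

Registers:
  lower bound: {c,u,v,y} mutually conflict ⇒ χ ≥ 4
  assign c→c0 u→c1 v→c3 x→c3 y→c2 — no edge inside a register ⇒ χ ≤ 4
  χ = 4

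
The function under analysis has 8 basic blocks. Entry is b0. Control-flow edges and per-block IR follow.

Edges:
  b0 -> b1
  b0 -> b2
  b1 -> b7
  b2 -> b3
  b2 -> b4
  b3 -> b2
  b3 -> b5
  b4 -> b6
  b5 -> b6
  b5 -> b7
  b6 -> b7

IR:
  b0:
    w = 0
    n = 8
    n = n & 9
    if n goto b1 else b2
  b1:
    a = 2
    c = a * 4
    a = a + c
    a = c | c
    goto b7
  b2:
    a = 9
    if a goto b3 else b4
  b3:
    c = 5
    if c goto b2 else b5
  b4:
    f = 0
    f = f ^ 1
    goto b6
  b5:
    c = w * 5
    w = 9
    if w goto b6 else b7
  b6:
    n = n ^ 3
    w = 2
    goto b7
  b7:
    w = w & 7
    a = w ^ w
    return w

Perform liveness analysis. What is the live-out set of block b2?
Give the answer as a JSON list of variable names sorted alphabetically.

Answer: ["n", "w"]

Derivation:
Block summaries:
  b0 def {n,w} use ∅
  b1 def {a,c} use ∅
  b2 def {a} use ∅
  b3 def {c} use ∅
  b4 def {f} use ∅
  b5 def {c,w} use {w}
  b6 def {n,w} use {n}
  b7 def {a,w} use {w}

Liveness:
  b0: in=∅ out={n,w}
  b1: in={w} out={w}
  b2: in={n,w} out={n,w}
  b3: in={n,w} out={n,w}
  b4: in={n} out={n}
  b5: in={n,w} out={n,w}
  b6: in={n} out={w}
  b7: in={w} out=∅

live-out(b2) = ["n", "w"]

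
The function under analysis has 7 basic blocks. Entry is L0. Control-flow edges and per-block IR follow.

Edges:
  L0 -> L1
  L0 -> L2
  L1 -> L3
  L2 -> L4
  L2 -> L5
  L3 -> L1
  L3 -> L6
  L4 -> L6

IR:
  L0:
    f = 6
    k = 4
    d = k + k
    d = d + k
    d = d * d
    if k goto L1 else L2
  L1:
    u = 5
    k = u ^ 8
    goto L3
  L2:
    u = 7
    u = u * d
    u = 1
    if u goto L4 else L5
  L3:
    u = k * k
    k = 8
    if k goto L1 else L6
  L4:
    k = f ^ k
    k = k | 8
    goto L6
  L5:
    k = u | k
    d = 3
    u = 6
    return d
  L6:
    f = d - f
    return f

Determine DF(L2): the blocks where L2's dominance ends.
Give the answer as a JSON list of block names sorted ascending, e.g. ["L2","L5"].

idom tree: L1←L0 L2←L0 L3←L1 L4←L2 L5←L2 L6←L0
Dom∩ at merges:
  L1: preds {L0,L3}: {L0} ∩ {L0,L1,L3} = {L0}; idom=L0
  L6: preds {L3,L4}: {L0,L1,L3} ∩ {L0,L2,L4} = {L0}; idom=L0

Frontier:
  join L1 pred L0: · stop@L0
  join L1 pred L3: L3→L1 stop@L0
  join L6 pred L3: L3→L1 stop@L0
  join L6 pred L4: L4→L2 stop@L0
  L0: DF=∅
  L1: DF={L1,L6}
  L2: DF={L6}
  L3: DF={L1,L6}
  L4: DF={L6}
  L5: DF=∅
  L6: DF=∅

DF(L2) = ["L6"]

Answer: ["L6"]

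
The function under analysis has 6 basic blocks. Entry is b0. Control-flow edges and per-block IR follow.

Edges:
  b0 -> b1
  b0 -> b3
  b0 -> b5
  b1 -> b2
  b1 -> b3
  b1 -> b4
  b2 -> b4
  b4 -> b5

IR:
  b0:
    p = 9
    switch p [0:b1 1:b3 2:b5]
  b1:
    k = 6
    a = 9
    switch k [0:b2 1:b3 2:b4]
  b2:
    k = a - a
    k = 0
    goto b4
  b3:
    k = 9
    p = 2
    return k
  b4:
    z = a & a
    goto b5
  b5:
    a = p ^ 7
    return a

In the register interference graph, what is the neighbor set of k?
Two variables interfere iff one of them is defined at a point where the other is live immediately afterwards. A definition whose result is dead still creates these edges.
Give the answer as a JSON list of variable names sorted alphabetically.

Answer: ["a", "p"]

Analysis:
Block summaries:
  b0: {p} / ∅
  b1: {a,k} / ∅
  b2: {k} / {a}
  b3: {k,p} / ∅
  b4: {z} / {a}
  b5: {a} / {p}

Liveness:
  b0: in=∅ out={p}
  b1: in={p} out={a,p}
  b2: in={a,p} out={a,p}
  b3: in=∅ out=∅
  b4: in={a,p} out={p}
  b5: in={p} out=∅

Conflict graph:
  a: {k,p}
  k: {a,p}
  p: {a,k,z}
  z: {p}

N(k) = ["a", "p"]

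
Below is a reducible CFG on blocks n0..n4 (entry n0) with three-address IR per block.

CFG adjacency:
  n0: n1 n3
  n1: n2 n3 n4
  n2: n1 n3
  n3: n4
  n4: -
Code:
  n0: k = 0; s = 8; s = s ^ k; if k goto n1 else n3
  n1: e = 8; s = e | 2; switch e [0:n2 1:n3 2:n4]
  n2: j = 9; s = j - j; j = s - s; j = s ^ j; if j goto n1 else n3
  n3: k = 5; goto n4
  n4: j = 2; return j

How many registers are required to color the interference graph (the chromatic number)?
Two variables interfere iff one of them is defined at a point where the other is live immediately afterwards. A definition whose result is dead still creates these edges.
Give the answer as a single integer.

Block summaries:
  n0: {k,s} / ∅
  n1: {e,s} / ∅
  n2: {j,s} / ∅
  n3: {k} / ∅
  n4: {j} / ∅

Backward fixpoint:
  n0: in=∅ out=∅
  n1: in=∅ out=∅
  n2: in=∅ out=∅
  n3: in=∅ out=∅
  n4: in=∅ out=∅

Interference:
  e — {s}
  j — {s}
  k — {s}
  s — {e,j,k}

Chromatic number:
  lower bound: {e,s} mutually conflict ⇒ χ ≥ 2
  2-colouring: c0={s}  c1={e,j,k}
  χ = 2

Answer: 2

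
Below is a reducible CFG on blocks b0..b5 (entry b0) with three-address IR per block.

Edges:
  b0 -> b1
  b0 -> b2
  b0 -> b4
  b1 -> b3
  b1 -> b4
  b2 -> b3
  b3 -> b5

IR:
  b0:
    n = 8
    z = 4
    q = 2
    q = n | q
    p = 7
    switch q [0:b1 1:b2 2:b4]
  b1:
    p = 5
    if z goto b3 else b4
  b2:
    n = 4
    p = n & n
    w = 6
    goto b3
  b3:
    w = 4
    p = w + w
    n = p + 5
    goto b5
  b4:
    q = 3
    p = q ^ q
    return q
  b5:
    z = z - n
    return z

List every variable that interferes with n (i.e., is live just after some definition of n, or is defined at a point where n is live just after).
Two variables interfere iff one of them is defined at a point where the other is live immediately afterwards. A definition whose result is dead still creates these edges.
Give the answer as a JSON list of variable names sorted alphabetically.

def/use:
  b0 def {n,p,q,z} use ∅
  b1 def {p} use {z}
  b2 def {n,p,w} use ∅
  b3 def {n,p,w} use ∅
  b4 def {p,q} use ∅
  b5 def {z} use {n,z}

Backward fixpoint:
  b0: in=∅ out={z}
  b1: in={z} out={z}
  b2: in={z} out={z}
  b3: in={z} out={n,z}
  b4: in=∅ out=∅
  b5: in={n,z} out=∅

Conflict graph:
  n — {q,z}
  p — {q,z}
  q — {n,p,z}
  w — {z}
  z — {n,p,q,w}

N(n) = ["q", "z"]

Answer: ["q", "z"]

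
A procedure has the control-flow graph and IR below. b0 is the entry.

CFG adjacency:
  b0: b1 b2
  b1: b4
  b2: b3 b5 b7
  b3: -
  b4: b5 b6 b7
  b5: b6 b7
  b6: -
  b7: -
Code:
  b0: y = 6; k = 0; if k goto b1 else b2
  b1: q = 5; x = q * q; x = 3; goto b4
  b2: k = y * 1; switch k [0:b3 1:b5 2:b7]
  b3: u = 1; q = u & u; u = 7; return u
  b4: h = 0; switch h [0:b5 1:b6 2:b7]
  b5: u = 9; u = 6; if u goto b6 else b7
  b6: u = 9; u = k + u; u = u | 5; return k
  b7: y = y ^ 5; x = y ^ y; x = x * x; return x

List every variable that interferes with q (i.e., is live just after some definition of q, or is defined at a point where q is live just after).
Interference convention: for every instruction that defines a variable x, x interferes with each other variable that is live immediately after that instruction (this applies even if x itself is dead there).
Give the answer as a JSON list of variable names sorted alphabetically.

Answer: ["k", "y"]

Analysis:
Per-block:
  b0 def {k,y} use ∅
  b1 def {q,x} use ∅
  b2 def {k} use {y}
  b3 def {q,u} use ∅
  b4 def {h} use ∅
  b5 def {u} use ∅
  b6 def {u} use {k}
  b7 def {x,y} use {y}

Live sets:
  b0: in=∅ out={k,y}
  b1: in={k,y} out={k,y}
  b2: in={y} out={k,y}
  b3: in=∅ out=∅
  b4: in={k,y} out={k,y}
  b5: in={k,y} out={k,y}
  b6: in={k} out=∅
  b7: in={y} out=∅

Conflict graph:
  h: {k,y}
  k: {h,q,u,x,y}
  q: {k,y}
  u: {k,y}
  x: {k,y}
  y: {h,k,q,u,x}

N(q) = ["k", "y"]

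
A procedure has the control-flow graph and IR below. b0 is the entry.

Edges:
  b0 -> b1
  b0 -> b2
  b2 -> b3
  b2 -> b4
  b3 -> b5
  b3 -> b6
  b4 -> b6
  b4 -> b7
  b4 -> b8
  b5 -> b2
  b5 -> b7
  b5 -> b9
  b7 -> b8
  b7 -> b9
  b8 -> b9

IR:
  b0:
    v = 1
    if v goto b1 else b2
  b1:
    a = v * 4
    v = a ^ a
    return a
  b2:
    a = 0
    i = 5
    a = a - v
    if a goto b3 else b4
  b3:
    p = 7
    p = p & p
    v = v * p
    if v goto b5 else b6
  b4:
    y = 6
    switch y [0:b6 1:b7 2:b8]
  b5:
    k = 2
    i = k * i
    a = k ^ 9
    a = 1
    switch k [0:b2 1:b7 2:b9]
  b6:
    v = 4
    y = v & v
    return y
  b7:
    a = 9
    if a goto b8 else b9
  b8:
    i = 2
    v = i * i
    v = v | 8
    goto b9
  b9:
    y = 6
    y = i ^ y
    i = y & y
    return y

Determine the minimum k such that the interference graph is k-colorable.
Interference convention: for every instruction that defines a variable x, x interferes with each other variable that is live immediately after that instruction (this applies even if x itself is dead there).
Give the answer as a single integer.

Answer: 4

Analysis:
def/use:
  b0 def {v} use ∅
  b1 def {a,v} use {v}
  b2 def {a,i} use {v}
  b3 def {p,v} use {v}
  b4 def {y} use ∅
  b5 def {a,i,k} use {i}
  b6 def {v,y} use ∅
  b7 def {a} use ∅
  b8 def {i,v} use ∅
  b9 def {i,y} use {i}

Liveness:
  b0 li=∅ lo={v}
  b1 li={v} lo=∅
  b2 li={v} lo={i,v}
  b3 li={i,v} lo={i,v}
  b4 li={i} lo={i}
  b5 li={i,v} lo={i,v}
  b6 li=∅ lo=∅
  b7 li={i} lo={i}
  b8 li=∅ lo={i}
  b9 li={i} lo=∅

Interference:
  a↔{i,k,v}
  i↔{a,k,p,v,y}
  k↔{a,i,v}
  p↔{i,v}
  v↔{a,i,k,p}
  y↔{i}

Registers:
  lower bound: {a,i,k,v} mutually conflict ⇒ χ ≥ 4
  4-colouring: R0={i}  R1={v,y}  R2={a,p}  R3={k}
  χ = 4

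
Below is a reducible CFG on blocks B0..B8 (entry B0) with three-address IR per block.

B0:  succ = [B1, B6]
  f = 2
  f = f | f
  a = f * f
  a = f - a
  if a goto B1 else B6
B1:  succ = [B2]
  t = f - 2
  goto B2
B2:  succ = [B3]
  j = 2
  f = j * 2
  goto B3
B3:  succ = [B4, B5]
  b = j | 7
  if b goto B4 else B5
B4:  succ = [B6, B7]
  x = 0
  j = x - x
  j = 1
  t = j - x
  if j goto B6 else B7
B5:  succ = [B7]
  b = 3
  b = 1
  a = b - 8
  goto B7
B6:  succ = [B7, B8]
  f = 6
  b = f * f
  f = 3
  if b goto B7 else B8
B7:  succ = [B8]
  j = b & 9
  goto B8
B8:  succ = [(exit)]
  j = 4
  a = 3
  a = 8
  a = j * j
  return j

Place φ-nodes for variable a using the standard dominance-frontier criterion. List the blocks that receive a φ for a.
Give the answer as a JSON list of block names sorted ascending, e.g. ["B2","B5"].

Answer: ["B7", "B8"]

Working:
idom tree: B1←B0 B2←B1 B3←B2 B4←B3 B5←B3 B6←B0 B7←B0 B8←B0
Dom at joins:
  B6: preds {B0,B4}: {B0} ∩ {B0,B1,B2,B3,B4} = {B0}; idom=B0
  B7: preds {B4,B5,B6}: {B0,B1,B2,B3,B4} ∩ {B0,B1,B2,B3,B5} ∩ {B0,B6} = {B0}; idom=B0
  B8: preds {B6,B7}: {B0,B6} ∩ {B0,B7} = {B0}; idom=B0

DF walk-up:
  B6←B0: walk · to B0
  B6←B4: walk B4→B3→B2→B1 to B0
  B7←B4: walk B4→B3→B2→B1 to B0
  B7←B5: walk B5→B3→B2→B1 to B0
  B7←B6: walk B6 to B0
  B8←B6: walk B6 to B0
  B8←B7: walk B7 to B0
  DF(B0)=∅
  DF(B1)={B6,B7}
  DF(B2)={B6,B7}
  DF(B3)={B6,B7}
  DF(B4)={B6,B7}
  DF(B5)={B7}
  DF(B6)={B7,B8}
  DF(B7)={B8}
  DF(B8)=∅

φ for a: defs {B0,B5,B8}
  DF⁺ = {B7,B8}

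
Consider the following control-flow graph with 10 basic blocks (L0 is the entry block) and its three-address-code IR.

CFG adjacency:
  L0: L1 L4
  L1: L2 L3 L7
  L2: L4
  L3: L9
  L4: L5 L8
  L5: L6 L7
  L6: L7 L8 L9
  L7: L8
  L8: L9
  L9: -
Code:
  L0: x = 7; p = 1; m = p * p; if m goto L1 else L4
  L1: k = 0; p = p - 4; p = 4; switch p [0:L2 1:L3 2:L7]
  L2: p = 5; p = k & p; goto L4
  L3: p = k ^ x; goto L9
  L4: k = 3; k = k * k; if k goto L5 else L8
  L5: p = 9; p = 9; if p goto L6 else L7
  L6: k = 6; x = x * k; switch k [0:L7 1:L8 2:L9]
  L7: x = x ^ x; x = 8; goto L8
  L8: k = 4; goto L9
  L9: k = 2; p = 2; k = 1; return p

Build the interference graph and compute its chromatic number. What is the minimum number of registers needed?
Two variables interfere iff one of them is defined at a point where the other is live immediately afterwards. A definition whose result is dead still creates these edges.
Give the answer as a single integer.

Answer: 3

Derivation:
Block summaries:
  L0: def={m,p,x} ue=∅
  L1: def={k,p} ue={p}
  L2: def={p} ue={k}
  L3: def={p} ue={k,x}
  L4: def={k} ue=∅
  L5: def={p} ue=∅
  L6: def={k,x} ue={x}
  L7: def={x} ue={x}
  L8: def={k} ue=∅
  L9: def={k,p} ue=∅

Live sets:
  L0: in=∅ out={p,x}
  L1: in={p,x} out={k,x}
  L2: in={k,x} out={x}
  L3: in={k,x} out=∅
  L4: in={x} out={x}
  L5: in={x} out={x}
  L6: in={x} out={x}
  L7: in={x} out=∅
  L8: in=∅ out=∅
  L9: in=∅ out=∅

Interference:
  k — {p,x}
  m — {p,x}
  p — {k,m,x}
  x — {k,m,p}

Colouring:
  clique {k,p,x} ⇒ need ≥ 3
  assign k→c2 m→c2 p→c0 x→c1 — no edge inside a register ⇒ χ ≤ 3
  χ = 3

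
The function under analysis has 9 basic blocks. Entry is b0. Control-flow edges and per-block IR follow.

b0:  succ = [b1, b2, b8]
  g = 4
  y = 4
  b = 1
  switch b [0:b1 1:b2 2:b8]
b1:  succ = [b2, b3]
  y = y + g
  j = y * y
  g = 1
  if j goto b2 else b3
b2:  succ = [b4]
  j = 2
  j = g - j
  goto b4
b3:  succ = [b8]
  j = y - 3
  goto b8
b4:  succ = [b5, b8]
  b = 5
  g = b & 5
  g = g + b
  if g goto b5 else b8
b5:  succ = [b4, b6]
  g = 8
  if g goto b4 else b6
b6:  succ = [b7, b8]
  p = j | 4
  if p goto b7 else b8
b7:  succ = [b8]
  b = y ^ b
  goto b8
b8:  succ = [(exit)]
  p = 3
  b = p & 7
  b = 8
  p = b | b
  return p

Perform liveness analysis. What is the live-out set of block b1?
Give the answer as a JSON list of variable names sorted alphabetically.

Answer: ["g", "y"]

Working:
def/use:
  b0 def {b,g,y} use ∅
  b1 def {g,j,y} use {g,y}
  b2 def {j} use {g}
  b3 def {j} use {y}
  b4 def {b,g} use ∅
  b5 def {g} use ∅
  b6 def {p} use {j}
  b7 def {b} use {b,y}
  b8 def {b,p} use ∅

Live sets:
  b0 li=∅ lo={g,y}
  b1 li={g,y} lo={g,y}
  b2 li={g,y} lo={j,y}
  b3 li={y} lo=∅
  b4 li={j,y} lo={b,j,y}
  b5 li={b,j,y} lo={b,j,y}
  b6 li={b,j,y} lo={b,y}
  b7 li={b,y} lo=∅
  b8 li=∅ lo=∅

live-out(b1) = ["g", "y"]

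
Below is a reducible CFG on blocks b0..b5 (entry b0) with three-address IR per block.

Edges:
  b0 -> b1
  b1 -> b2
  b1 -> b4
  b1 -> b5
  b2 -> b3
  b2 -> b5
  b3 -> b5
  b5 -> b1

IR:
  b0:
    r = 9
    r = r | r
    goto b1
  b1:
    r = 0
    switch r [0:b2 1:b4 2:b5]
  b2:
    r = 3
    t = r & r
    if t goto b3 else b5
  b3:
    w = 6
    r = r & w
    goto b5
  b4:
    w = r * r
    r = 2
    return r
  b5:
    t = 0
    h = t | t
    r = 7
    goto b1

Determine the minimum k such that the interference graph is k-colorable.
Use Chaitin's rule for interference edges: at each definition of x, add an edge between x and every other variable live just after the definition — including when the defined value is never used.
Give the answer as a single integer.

Answer: 2

Derivation:
Block summaries:
  b0: {r} / ∅
  b1: {r} / ∅
  b2: {r,t} / ∅
  b3: {r,w} / {r}
  b4: {r,w} / {r}
  b5: {h,r,t} / ∅

Liveness:
  b0: in=∅ out=∅
  b1: in=∅ out={r}
  b2: in=∅ out={r}
  b3: in={r} out=∅
  b4: in={r} out=∅
  b5: in=∅ out=∅

Interference:
  h↔∅
  r↔{t,w}
  t↔{r}
  w↔{r}

Registers:
  lower bound: {r,t} mutually conflict ⇒ χ ≥ 2
  2-colouring: c0={h,r}  c1={t,w}
  χ = 2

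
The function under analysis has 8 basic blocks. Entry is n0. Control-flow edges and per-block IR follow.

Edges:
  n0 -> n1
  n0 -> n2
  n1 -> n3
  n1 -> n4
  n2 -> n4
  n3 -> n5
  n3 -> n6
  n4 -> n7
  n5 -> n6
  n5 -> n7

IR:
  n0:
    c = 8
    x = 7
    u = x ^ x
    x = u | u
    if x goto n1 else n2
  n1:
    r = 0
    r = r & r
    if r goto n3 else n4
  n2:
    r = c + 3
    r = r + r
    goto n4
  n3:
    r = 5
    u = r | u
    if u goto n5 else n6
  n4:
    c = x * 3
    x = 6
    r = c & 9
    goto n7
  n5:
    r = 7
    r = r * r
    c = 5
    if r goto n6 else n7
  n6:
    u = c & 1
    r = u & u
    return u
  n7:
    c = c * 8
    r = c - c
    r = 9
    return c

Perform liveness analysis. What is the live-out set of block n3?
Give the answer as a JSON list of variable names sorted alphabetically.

Answer: ["c"]

Derivation:
Block summaries:
  n0 def {c,u,x} use ∅
  n1 def {r} use ∅
  n2 def {r} use {c}
  n3 def {r,u} use {u}
  n4 def {c,r,x} use {x}
  n5 def {c,r} use ∅
  n6 def {r,u} use {c}
  n7 def {c,r} use {c}

Live sets:
  live n0: ∅→{c,u,x}
  live n1: {c,u,x}→{c,u,x}
  live n2: {c,x}→{x}
  live n3: {c,u}→{c}
  live n4: {x}→{c}
  live n5: ∅→{c}
  live n6: {c}→∅
  live n7: {c}→∅

live-out(n3) = ["c"]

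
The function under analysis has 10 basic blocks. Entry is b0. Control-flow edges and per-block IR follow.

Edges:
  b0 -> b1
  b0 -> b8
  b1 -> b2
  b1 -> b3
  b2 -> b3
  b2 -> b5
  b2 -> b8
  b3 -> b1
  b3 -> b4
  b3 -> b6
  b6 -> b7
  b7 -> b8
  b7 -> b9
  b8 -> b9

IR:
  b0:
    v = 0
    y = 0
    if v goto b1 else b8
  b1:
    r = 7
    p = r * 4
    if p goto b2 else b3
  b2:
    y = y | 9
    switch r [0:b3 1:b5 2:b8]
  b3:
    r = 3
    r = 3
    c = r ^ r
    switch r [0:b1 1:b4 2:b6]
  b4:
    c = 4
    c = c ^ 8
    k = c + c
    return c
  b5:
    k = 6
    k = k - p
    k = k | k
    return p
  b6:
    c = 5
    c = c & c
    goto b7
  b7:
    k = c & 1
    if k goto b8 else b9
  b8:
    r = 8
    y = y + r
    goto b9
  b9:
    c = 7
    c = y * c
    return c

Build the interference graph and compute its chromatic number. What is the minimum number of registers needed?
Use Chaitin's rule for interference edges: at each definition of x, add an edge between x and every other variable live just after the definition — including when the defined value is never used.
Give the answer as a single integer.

def/use:
  b0 def {v,y} use ∅
  b1 def {p,r} use ∅
  b2 def {y} use {r,y}
  b3 def {c,r} use ∅
  b4 def {c,k} use ∅
  b5 def {k} use {p}
  b6 def {c} use ∅
  b7 def {k} use {c}
  b8 def {r,y} use {y}
  b9 def {c} use {y}

Live sets:
  b0 li=∅ lo={y}
  b1 li={y} lo={p,r,y}
  b2 li={p,r,y} lo={p,y}
  b3 li={y} lo={y}
  b4 li=∅ lo=∅
  b5 li={p} lo=∅
  b6 li={y} lo={c,y}
  b7 li={c,y} lo={y}
  b8 li={y} lo={y}
  b9 li={y} lo=∅

Conflict graph:
  c↔{k,r,y}
  k↔{c,p,y}
  p↔{k,r,y}
  r↔{c,p,y}
  v↔{y}
  y↔{c,k,p,r,v}

Colouring:
  {c,k,y} pairwise interfere (3-clique) ⇒ χ ≥ 3
  assign c→R1 k→R2 p→R1 r→R2 v→R1 y→R0 — no edge inside a register ⇒ χ ≤ 3
  χ = 3

Answer: 3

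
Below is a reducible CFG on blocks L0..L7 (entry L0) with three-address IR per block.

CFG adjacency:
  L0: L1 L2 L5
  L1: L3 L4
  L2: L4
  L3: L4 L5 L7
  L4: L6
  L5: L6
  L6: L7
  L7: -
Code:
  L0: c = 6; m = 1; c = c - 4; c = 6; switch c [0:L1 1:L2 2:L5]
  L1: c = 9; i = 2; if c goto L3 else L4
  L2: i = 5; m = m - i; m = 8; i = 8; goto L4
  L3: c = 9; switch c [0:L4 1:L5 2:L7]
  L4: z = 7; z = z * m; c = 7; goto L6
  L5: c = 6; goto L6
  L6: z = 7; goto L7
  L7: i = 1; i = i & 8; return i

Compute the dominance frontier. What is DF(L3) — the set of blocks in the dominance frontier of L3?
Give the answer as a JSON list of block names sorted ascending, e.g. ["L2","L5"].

Answer: ["L4", "L5", "L7"]

Derivation:
idom tree: L1←L0 L2←L0 L3←L1 L4←L0 L5←L0 L6←L0 L7←L0
Join-block Dom:
  L4: preds {L1,L2,L3}: {L0,L1} ∩ {L0,L2} ∩ {L0,L1,L3} = {L0}; idom=L0
  L5: preds {L0,L3}: {L0} ∩ {L0,L1,L3} = {L0}; idom=L0
  L6: preds {L4,L5}: {L0,L4} ∩ {L0,L5} = {L0}; idom=L0
  L7: preds {L3,L6}: {L0,L1,L3} ∩ {L0,L6} = {L0}; idom=L0

DF walk-up:
  join L4 pred L1: L1 stop@L0
  join L4 pred L2: L2 stop@L0
  join L4 pred L3: L3→L1 stop@L0
  join L5 pred L0: · stop@L0
  join L5 pred L3: L3→L1 stop@L0
  join L6 pred L4: L4 stop@L0
  join L6 pred L5: L5 stop@L0
  join L7 pred L3: L3→L1 stop@L0
  join L7 pred L6: L6 stop@L0
  DF(L0)=∅
  DF(L1)={L4,L5,L7}
  DF(L2)={L4}
  DF(L3)={L4,L5,L7}
  DF(L4)={L6}
  DF(L5)={L6}
  DF(L6)={L7}
  DF(L7)=∅

DF(L3) = ["L4", "L5", "L7"]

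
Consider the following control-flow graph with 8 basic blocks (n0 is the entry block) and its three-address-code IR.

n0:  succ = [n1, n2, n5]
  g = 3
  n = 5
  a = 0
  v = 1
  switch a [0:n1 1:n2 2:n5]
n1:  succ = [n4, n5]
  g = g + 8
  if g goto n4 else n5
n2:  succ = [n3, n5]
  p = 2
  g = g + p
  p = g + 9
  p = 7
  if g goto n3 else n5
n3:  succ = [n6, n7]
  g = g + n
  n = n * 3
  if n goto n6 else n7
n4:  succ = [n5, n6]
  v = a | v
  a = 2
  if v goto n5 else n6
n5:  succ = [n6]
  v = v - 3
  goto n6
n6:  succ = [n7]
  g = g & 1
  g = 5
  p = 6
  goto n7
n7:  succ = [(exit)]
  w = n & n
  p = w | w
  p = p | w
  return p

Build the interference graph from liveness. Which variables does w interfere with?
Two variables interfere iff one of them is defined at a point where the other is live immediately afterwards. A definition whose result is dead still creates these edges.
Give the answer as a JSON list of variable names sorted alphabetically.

def/use:
  n0 def {a,g,n,v} use ∅
  n1 def {g} use {g}
  n2 def {g,p} use {g}
  n3 def {g,n} use {g,n}
  n4 def {a,v} use {a,v}
  n5 def {v} use {v}
  n6 def {g,p} use {g}
  n7 def {p,w} use {n}

Backward fixpoint:
  live n0: ∅→{a,g,n,v}
  live n1: {a,g,n,v}→{a,g,n,v}
  live n2: {g,n,v}→{g,n,v}
  live n3: {g,n}→{g,n}
  live n4: {a,g,n,v}→{g,n,v}
  live n5: {g,n,v}→{g,n}
  live n6: {g,n}→{n}
  live n7: {n}→∅

Interference:
  a↔{g,n,v}
  g↔{a,n,p,v}
  n↔{a,g,p,v}
  p↔{g,n,v,w}
  v↔{a,g,n,p}
  w↔{p}

N(w) = ["p"]

Answer: ["p"]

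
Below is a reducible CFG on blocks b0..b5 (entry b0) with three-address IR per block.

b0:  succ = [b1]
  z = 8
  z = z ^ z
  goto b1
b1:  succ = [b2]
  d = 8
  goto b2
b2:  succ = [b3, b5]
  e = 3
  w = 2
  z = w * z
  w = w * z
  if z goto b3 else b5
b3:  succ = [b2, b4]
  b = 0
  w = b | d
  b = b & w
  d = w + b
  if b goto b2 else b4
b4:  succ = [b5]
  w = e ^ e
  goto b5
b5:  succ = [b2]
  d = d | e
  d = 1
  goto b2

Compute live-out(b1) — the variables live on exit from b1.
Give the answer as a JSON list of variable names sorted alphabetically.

Answer: ["d", "z"]

Analysis:
Block summaries:
  b0 def {z} use ∅
  b1 def {d} use ∅
  b2 def {e,w,z} use {z}
  b3 def {b,d,w} use {d}
  b4 def {w} use {e}
  b5 def {d} use {d,e}

Backward fixpoint:
  b0: in=∅ out={z}
  b1: in={z} out={d,z}
  b2: in={d,z} out={d,e,z}
  b3: in={d,e,z} out={d,e,z}
  b4: in={d,e,z} out={d,e,z}
  b5: in={d,e,z} out={d,z}

live-out(b1) = ["d", "z"]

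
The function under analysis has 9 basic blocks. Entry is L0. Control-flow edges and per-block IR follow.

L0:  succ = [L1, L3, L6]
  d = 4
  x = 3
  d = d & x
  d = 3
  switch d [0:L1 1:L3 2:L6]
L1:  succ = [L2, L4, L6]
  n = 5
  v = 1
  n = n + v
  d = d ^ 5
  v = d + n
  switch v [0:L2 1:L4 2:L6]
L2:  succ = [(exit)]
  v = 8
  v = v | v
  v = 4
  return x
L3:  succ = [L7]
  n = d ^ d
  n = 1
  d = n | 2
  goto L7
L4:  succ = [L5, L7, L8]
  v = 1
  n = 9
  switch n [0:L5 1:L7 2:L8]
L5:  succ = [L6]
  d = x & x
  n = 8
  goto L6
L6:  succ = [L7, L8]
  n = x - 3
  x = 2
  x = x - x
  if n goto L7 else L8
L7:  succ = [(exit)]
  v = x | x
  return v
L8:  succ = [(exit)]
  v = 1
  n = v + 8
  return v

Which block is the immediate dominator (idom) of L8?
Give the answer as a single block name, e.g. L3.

idom tree: L1←L0 L2←L1 L3←L0 L4←L1 L5←L4 L6←L0 L7←L0 L8←L0
Join-block Dom:
  L6: preds {L0,L1,L5}: {L0} ∩ {L0,L1} ∩ {L0,L1,L4,L5} = {L0}; idom=L0
  L7: preds {L3,L4,L6}: {L0,L3} ∩ {L0,L1,L4} ∩ {L0,L6} = {L0}; idom=L0
  L8: preds {L4,L6}: {L0,L1,L4} ∩ {L0,L6} = {L0}; idom=L0

idom(L8) = L0

Answer: L0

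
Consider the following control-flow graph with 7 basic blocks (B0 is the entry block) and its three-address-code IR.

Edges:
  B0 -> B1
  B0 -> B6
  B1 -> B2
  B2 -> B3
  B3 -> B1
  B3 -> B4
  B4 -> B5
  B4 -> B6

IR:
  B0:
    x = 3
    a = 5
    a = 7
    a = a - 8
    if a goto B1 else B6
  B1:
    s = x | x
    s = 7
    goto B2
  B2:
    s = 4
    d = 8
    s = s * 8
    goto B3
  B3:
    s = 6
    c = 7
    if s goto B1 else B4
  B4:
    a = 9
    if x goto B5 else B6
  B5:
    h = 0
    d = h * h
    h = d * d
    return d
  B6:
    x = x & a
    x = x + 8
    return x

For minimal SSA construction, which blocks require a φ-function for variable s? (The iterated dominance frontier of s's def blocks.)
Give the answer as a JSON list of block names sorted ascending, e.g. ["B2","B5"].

idom tree: B1←B0 B2←B1 B3←B2 B4←B3 B5←B4 B6←B0
Join-block Dom:
  B1: preds {B0,B3}: {B0} ∩ {B0,B1,B2,B3} = {B0}; idom=B0
  B6: preds {B0,B4}: {B0} ∩ {B0,B1,B2,B3,B4} = {B0}; idom=B0

DF derivation:
  B1←B0: walk · to B0
  B1←B3: walk B3→B2→B1 to B0
  B6←B0: walk · to B0
  B6←B4: walk B4→B3→B2→B1 to B0
  B0: DF=∅
  B1: DF={B1,B6}
  B2: DF={B1,B6}
  B3: DF={B1,B6}
  B4: DF={B6}
  B5: DF=∅
  B6: DF=∅

φ for s: defs {B1,B2,B3}
  DF⁺ = {B1,B6}

Answer: ["B1", "B6"]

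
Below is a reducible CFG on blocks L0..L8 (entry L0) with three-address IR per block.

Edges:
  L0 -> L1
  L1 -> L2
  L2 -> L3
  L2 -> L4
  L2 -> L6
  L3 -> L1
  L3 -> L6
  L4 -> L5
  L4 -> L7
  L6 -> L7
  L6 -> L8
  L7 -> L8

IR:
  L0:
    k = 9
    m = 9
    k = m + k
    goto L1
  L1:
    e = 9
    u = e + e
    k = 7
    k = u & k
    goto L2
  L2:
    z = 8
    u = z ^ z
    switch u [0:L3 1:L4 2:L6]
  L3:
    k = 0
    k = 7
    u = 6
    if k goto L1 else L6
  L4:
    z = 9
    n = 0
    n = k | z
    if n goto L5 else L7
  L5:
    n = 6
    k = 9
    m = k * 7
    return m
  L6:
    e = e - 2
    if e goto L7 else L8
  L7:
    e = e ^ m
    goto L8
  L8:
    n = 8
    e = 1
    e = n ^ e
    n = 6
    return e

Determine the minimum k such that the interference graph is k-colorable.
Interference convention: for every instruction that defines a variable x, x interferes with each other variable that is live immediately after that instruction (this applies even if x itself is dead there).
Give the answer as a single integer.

def/use:
  L0: def={k,m} ue=∅
  L1: def={e,k,u} ue=∅
  L2: def={u,z} ue=∅
  L3: def={k,u} ue=∅
  L4: def={n,z} ue={k}
  L5: def={k,m,n} ue=∅
  L6: def={e} ue={e}
  L7: def={e} ue={e,m}
  L8: def={e,n} ue=∅

Backward fixpoint:
  live L0: ∅→{m}
  live L1: {m}→{e,k,m}
  live L2: {e,k,m}→{e,k,m}
  live L3: {e,m}→{e,m}
  live L4: {e,k,m}→{e,m}
  live L5: ∅→∅
  live L6: {e,m}→{e,m}
  live L7: {e,m}→∅
  live L8: ∅→∅

Interference:
  e↔{k,m,n,u,z}
  k↔{e,m,n,u,z}
  m↔{e,k,n,u,z}
  n↔{e,k,m,z}
  u↔{e,k,m}
  z↔{e,k,m,n}

Colouring:
  lower bound: {e,k,m,n,z} mutually conflict ⇒ χ ≥ 5
  assign e→c0 k→c1 m→c2 n→c3 u→c3 z→c4 — no edge inside a register ⇒ χ ≤ 5
  χ = 5

Answer: 5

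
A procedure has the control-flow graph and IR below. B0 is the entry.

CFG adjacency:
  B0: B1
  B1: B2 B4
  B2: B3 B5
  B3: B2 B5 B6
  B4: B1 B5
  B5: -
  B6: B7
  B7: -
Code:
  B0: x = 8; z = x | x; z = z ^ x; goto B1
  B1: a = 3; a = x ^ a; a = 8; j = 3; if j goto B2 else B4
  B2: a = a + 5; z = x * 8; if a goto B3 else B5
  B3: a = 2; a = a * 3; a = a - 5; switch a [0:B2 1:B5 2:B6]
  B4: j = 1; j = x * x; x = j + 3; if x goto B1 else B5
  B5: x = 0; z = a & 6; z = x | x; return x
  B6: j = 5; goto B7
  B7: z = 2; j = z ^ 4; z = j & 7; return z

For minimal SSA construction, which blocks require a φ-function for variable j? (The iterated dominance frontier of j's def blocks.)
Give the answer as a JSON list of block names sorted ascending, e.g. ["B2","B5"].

Answer: ["B1", "B5"]

Derivation:
idom tree: B1←B0 B2←B1 B3←B2 B4←B1 B5←B1 B6←B3 B7←B6
Join-block Dom:
  B1: preds {B0,B4}: {B0} ∩ {B0,B1,B4} = {B0}; idom=B0
  B2: preds {B1,B3}: {B0,B1} ∩ {B0,B1,B2,B3} = {B0,B1}; idom=B1
  B5: preds {B2,B3,B4}: {B0,B1,B2} ∩ {B0,B1,B2,B3} ∩ {B0,B1,B4} = {B0,B1}; idom=B1

Frontier:
  join B1 pred B0: · stop@B0
  join B1 pred B4: B4→B1 stop@B0
  join B2 pred B1: · stop@B1
  join B2 pred B3: B3→B2 stop@B1
  join B5 pred B2: B2 stop@B1
  join B5 pred B3: B3→B2 stop@B1
  join B5 pred B4: B4 stop@B1
  B0 → ∅
  B1 → {B1}
  B2 → {B2,B5}
  B3 → {B2,B5}
  B4 → {B1,B5}
  B5 → ∅
  B6 → ∅
  B7 → ∅

φ for j: defs {B1,B4,B6,B7}
  DF⁺ = {B1,B5}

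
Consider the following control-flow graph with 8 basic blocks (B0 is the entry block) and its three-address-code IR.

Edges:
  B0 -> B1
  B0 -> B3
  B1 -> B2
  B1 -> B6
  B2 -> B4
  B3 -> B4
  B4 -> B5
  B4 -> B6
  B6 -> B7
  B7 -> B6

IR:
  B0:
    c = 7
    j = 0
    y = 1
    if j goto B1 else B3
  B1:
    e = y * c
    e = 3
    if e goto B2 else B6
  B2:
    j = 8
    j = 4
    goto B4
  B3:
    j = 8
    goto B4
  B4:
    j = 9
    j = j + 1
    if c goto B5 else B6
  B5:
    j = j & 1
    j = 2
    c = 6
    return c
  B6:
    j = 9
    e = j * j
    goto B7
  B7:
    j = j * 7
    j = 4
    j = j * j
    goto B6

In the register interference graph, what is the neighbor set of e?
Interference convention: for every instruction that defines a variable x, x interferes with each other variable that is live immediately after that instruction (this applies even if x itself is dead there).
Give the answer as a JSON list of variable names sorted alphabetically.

Per-block:
  B0: def={c,j,y} ue=∅
  B1: def={e} ue={c,y}
  B2: def={j} ue=∅
  B3: def={j} ue=∅
  B4: def={j} ue={c}
  B5: def={c,j} ue={j}
  B6: def={e,j} ue=∅
  B7: def={j} ue={j}

Liveness:
  B0: in=∅ out={c,y}
  B1: in={c,y} out={c}
  B2: in={c} out={c}
  B3: in={c} out={c}
  B4: in={c} out={j}
  B5: in={j} out=∅
  B6: in=∅ out={j}
  B7: in={j} out=∅

Conflict graph:
  c — {e,j,y}
  e — {c,j}
  j — {c,e,y}
  y — {c,j}

N(e) = ["c", "j"]

Answer: ["c", "j"]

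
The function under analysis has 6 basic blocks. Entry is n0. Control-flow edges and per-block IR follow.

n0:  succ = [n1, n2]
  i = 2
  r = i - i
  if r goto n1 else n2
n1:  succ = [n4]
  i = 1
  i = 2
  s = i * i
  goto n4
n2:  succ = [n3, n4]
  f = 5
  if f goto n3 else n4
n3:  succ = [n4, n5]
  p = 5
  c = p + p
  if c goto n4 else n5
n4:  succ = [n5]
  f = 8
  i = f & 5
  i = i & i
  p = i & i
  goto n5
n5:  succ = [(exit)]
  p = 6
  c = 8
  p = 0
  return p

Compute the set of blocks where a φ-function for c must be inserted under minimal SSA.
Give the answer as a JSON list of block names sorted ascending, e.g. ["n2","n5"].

idom tree: n1←n0 n2←n0 n3←n2 n4←n0 n5←n0
Dom∩ at merges:
  n4: preds {n1,n2,n3}: {n0,n1} ∩ {n0,n2} ∩ {n0,n2,n3} = {n0}; idom=n0
  n5: preds {n3,n4}: {n0,n2,n3} ∩ {n0,n4} = {n0}; idom=n0

Frontier:
  join n4 pred n1: n1 stop@n0
  join n4 pred n2: n2 stop@n0
  join n4 pred n3: n3→n2 stop@n0
  join n5 pred n3: n3→n2 stop@n0
  join n5 pred n4: n4 stop@n0
  n0: DF=∅
  n1: DF={n4}
  n2: DF={n4,n5}
  n3: DF={n4,n5}
  n4: DF={n5}
  n5: DF=∅

φ for c: defs {n3,n5}
  DF⁺ = {n4,n5}

Answer: ["n4", "n5"]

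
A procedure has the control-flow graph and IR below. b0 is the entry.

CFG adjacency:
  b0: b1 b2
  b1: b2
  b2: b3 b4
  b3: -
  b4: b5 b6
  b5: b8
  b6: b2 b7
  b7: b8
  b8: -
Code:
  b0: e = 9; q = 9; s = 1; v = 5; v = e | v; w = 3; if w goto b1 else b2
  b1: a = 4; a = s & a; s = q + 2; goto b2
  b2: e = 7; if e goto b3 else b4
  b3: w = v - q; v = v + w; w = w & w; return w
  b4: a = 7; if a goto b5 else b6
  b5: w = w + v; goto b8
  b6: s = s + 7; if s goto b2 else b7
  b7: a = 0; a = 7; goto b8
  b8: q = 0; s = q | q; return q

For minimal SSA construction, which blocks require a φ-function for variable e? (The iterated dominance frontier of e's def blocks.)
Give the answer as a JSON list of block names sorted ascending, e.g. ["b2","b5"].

idom tree: b1←b0 b2←b0 b3←b2 b4←b2 b5←b4 b6←b4 b7←b6 b8←b4
Join-block Dom:
  b2: preds {b0,b1,b6}: {b0} ∩ {b0,b1} ∩ {b0,b2,b4,b6} = {b0}; idom=b0
  b8: preds {b5,b7}: {b0,b2,b4,b5} ∩ {b0,b2,b4,b6,b7} = {b0,b2,b4}; idom=b4

DF walk-up:
  join b2 pred b0: · stop@b0
  join b2 pred b1: b1 stop@b0
  join b2 pred b6: b6→b4→b2 stop@b0
  join b8 pred b5: b5 stop@b4
  join b8 pred b7: b7→b6 stop@b4
  b0: DF=∅
  b1: DF={b2}
  b2: DF={b2}
  b3: DF=∅
  b4: DF={b2}
  b5: DF={b8}
  b6: DF={b2,b8}
  b7: DF={b8}
  b8: DF=∅

φ for e: defs {b0,b2}
  DF⁺ = {b2}

Answer: ["b2"]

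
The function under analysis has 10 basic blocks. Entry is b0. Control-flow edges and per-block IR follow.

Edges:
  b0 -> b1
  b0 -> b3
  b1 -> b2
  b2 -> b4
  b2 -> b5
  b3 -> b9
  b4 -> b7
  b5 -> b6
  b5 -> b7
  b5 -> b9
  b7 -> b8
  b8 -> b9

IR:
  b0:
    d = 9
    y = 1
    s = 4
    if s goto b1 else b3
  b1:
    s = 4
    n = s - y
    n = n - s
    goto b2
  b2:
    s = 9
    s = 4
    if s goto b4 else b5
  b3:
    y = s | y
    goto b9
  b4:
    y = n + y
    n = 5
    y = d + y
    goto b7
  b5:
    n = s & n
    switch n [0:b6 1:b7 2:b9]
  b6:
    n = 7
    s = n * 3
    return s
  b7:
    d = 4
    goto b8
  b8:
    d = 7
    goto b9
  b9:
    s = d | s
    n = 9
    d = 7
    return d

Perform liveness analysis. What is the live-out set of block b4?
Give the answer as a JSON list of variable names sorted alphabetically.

def/use:
  b0 def {d,s,y} use ∅
  b1 def {n,s} use {y}
  b2 def {s} use ∅
  b3 def {y} use {s,y}
  b4 def {n,y} use {d,n,y}
  b5 def {n} use {n,s}
  b6 def {n,s} use ∅
  b7 def {d} use ∅
  b8 def {d} use ∅
  b9 def {d,n,s} use {d,s}

Liveness:
  b0 li=∅ lo={d,s,y}
  b1 li={d,y} lo={d,n,y}
  b2 li={d,n,y} lo={d,n,s,y}
  b3 li={d,s,y} lo={d,s}
  b4 li={d,n,s,y} lo={s}
  b5 li={d,n,s} lo={d,s}
  b6 li=∅ lo=∅
  b7 li={s} lo={s}
  b8 li={s} lo={d,s}
  b9 li={d,s} lo=∅

live-out(b4) = ["s"]

Answer: ["s"]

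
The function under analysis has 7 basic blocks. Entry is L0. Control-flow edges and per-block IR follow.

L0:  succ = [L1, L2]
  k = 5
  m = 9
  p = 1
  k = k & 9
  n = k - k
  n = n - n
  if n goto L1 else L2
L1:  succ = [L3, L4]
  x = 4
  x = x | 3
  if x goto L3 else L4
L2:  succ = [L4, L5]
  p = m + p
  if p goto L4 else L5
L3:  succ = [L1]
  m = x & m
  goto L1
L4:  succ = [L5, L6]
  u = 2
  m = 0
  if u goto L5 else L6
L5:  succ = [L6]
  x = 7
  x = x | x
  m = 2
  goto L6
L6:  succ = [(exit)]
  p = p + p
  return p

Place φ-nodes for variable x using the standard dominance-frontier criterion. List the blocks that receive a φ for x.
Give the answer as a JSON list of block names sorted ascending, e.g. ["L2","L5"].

Answer: ["L1", "L4", "L5", "L6"]

Analysis:
idom tree: L1←L0 L2←L0 L3←L1 L4←L0 L5←L0 L6←L0
Dom at joins:
  L1: preds {L0,L3}: {L0} ∩ {L0,L1,L3} = {L0}; idom=L0
  L4: preds {L1,L2}: {L0,L1} ∩ {L0,L2} = {L0}; idom=L0
  L5: preds {L2,L4}: {L0,L2} ∩ {L0,L4} = {L0}; idom=L0
  L6: preds {L4,L5}: {L0,L4} ∩ {L0,L5} = {L0}; idom=L0

Frontier:
  join L1 pred L0: · stop@L0
  join L1 pred L3: L3→L1 stop@L0
  join L4 pred L1: L1 stop@L0
  join L4 pred L2: L2 stop@L0
  join L5 pred L2: L2 stop@L0
  join L5 pred L4: L4 stop@L0
  join L6 pred L4: L4 stop@L0
  join L6 pred L5: L5 stop@L0
  L0: DF=∅
  L1: DF={L1,L4}
  L2: DF={L4,L5}
  L3: DF={L1}
  L4: DF={L5,L6}
  L5: DF={L6}
  L6: DF=∅

φ for x: defs {L1,L5}
  DF⁺ = {L1,L4,L5,L6}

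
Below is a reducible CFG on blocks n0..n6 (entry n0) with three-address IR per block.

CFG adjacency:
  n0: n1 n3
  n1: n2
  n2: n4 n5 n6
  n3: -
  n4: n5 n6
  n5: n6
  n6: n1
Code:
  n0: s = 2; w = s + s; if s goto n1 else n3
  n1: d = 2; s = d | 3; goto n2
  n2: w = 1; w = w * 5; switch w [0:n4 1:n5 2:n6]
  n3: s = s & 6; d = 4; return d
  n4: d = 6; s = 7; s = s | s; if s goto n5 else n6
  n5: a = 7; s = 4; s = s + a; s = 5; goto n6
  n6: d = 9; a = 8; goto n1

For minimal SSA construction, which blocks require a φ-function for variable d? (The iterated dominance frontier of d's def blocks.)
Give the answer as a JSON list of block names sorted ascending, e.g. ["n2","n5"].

idom tree: n1←n0 n2←n1 n3←n0 n4←n2 n5←n2 n6←n2
Dom at joins:
  n1: preds {n0,n6}: {n0} ∩ {n0,n1,n2,n6} = {n0}; idom=n0
  n5: preds {n2,n4}: {n0,n1,n2} ∩ {n0,n1,n2,n4} = {n0,n1,n2}; idom=n2
  n6: preds {n2,n4,n5}: {n0,n1,n2} ∩ {n0,n1,n2,n4} ∩ {n0,n1,n2,n5} = {n0,n1,n2}; idom=n2

DF derivation:
  n1←n0: walk · to n0
  n1←n6: walk n6→n2→n1 to n0
  n5←n2: walk · to n2
  n5←n4: walk n4 to n2
  n6←n2: walk · to n2
  n6←n4: walk n4 to n2
  n6←n5: walk n5 to n2
  n0 → ∅
  n1 → {n1}
  n2 → {n1}
  n3 → ∅
  n4 → {n5,n6}
  n5 → {n6}
  n6 → {n1}

φ for d: defs {n1,n3,n4,n6}
  DF⁺ = {n1,n5,n6}

Answer: ["n1", "n5", "n6"]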